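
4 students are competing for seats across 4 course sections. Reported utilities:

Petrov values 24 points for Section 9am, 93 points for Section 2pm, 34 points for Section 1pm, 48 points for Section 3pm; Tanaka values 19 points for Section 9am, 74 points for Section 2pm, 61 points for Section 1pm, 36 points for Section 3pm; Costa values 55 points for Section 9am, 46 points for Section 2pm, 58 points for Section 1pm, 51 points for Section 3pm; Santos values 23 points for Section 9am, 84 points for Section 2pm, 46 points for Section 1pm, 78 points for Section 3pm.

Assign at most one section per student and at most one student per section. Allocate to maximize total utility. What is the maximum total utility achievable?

Max total: 287 points

Optimal: Petrov→Section 2pm (93 points), Tanaka→Section 1pm (61 points), Costa→Section 9am (55 points), Santos→Section 3pm (78 points) — total 93+61+55+78 = 287 points.
Next-best assignment: Petrov→Section 2pm, Tanaka→Section 9am, Costa→Section 1pm, Santos→Section 3pm = 248 points.
Swapping Tanaka↔Petrov (Tanaka→Section 2pm 74 points, Petrov→Section 1pm 34 points) loses 46.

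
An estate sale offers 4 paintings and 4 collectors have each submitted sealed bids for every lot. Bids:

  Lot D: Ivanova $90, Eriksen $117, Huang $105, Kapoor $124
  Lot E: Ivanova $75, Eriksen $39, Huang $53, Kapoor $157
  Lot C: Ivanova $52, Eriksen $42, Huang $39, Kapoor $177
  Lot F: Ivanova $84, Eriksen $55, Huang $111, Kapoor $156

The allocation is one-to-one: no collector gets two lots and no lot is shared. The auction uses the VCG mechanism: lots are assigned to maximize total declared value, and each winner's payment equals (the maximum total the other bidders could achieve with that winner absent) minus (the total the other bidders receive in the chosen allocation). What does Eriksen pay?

Efficient allocation: Ivanova→Lot E ($75), Eriksen→Lot D ($117), Huang→Lot F ($111), Kapoor→Lot C ($177); total welfare W = $480.
Eriksen receives Lot D at value $117, so the others get W − 117 = $363.
Without Eriksen: best allocation of the remaining 3 bidders over all 4 lots is Ivanova→Lot D ($90), Huang→Lot F ($111), Kapoor→Lot C ($177), total $378.
VCG payment = (others' best without Eriksen) − (others' welfare with Eriksen) = 378 − 363 = $15.

Eriksen pays $15.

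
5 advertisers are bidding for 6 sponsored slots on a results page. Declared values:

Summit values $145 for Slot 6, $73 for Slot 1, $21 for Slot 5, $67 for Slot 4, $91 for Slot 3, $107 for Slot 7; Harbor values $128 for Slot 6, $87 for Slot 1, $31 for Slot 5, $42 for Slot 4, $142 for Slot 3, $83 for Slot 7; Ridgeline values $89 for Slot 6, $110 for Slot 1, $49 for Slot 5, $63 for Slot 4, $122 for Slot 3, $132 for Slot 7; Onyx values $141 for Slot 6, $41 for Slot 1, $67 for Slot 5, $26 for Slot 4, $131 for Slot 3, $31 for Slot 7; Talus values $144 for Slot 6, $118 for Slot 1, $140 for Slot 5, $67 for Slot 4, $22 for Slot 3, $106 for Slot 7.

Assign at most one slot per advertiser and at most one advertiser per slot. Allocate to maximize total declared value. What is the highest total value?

Maximum total: $640

Optimal: Summit→Slot 7 ($107), Harbor→Slot 3 ($142), Ridgeline→Slot 1 ($110), Onyx→Slot 6 ($141), Talus→Slot 5 ($140) — total 107+142+110+141+140 = $640.
Max-entry greedy (repeatedly take the single best remaining cell) gives $600, worse by 40.
Next-best assignment: Summit→Slot 6, Harbor→Slot 1, Ridgeline→Slot 7, Onyx→Slot 3, Talus→Slot 5 = $635.
No other one-to-one assignment exceeds $640.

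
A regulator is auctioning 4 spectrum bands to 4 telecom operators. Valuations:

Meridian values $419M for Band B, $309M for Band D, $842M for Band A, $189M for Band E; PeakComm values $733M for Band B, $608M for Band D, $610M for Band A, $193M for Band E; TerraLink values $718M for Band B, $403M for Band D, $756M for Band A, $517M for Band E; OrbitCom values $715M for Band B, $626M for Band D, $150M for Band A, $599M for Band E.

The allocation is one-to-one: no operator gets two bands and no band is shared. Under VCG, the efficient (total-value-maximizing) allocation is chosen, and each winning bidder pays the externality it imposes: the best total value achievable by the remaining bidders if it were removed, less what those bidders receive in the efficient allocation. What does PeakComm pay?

Efficient allocation: Meridian→Band A ($842M), PeakComm→Band D ($608M), TerraLink→Band B ($718M), OrbitCom→Band E ($599M); total welfare W = $2767M.
PeakComm receives Band D at value $608M, so the others get W − 608 = $2159M.
Without PeakComm: best allocation of the remaining 3 bidders over all 4 bands is Meridian→Band A ($842M), TerraLink→Band B ($718M), OrbitCom→Band D ($626M), total $2186M.
VCG payment = (others' best without PeakComm) − (others' welfare with PeakComm) = 2186 − 2159 = $27M.

PeakComm pays $27M.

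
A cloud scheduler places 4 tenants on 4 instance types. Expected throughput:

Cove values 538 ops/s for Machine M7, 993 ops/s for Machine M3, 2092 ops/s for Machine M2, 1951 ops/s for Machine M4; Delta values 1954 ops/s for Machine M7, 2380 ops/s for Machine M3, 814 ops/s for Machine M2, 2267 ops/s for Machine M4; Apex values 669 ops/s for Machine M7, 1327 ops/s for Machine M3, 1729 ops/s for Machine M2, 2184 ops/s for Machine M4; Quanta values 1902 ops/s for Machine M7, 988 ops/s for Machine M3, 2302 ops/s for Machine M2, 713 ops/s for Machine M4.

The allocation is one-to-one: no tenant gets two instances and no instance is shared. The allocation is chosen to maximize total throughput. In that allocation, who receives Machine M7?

Quanta receives Machine M7.

This is a one-to-one assignment (maximum-weight bipartite matching).
Optimal: Cove→Machine M2 (2092 ops/s), Delta→Machine M3 (2380 ops/s), Apex→Machine M4 (2184 ops/s), Quanta→Machine M7 (1902 ops/s) — total 2092+2380+2184+1902 = 8558 ops/s.
Column-greedy (each instance in turn goes to its best remaining tenant) gives 7534 ops/s, worse by 1024.
Next-best assignment: Cove→Machine M4, Delta→Machine M3, Apex→Machine M2, Quanta→Machine M7 = 7962 ops/s.
Swapping Delta↔Apex (Delta→Machine M4 2267 ops/s, Apex→Machine M3 1327 ops/s) loses 970.
Every other assignment is strictly worse.
Quanta's own top instance is Machine M2 (2302 ops/s), but forcing Quanta→Machine M2 and reassigning the rest optimally gives only 7534 ops/s — worse by 1024.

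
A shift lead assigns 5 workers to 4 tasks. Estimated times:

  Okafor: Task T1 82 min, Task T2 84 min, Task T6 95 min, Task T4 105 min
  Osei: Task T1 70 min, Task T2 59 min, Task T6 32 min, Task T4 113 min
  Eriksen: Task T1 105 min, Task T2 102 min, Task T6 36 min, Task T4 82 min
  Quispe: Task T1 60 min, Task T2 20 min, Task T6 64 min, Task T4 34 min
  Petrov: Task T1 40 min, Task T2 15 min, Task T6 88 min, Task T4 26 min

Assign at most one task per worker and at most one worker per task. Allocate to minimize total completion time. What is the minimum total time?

Min total: 152 min

Treat this as an assignment problem: match each worker to one task.
Optimal: Osei→Task T1 (70 min), Quispe→Task T2 (20 min), Eriksen→Task T6 (36 min), Petrov→Task T4 (26 min) — total 70+20+36+26 = 152 min.
Next-best assignment: Osei→Task T1, Petrov→Task T2, Eriksen→Task T6, Quispe→Task T4 = 155 min.
Swapping Eriksen↔Osei (Eriksen→Task T1 105 min, Osei→Task T6 32 min) adds 31.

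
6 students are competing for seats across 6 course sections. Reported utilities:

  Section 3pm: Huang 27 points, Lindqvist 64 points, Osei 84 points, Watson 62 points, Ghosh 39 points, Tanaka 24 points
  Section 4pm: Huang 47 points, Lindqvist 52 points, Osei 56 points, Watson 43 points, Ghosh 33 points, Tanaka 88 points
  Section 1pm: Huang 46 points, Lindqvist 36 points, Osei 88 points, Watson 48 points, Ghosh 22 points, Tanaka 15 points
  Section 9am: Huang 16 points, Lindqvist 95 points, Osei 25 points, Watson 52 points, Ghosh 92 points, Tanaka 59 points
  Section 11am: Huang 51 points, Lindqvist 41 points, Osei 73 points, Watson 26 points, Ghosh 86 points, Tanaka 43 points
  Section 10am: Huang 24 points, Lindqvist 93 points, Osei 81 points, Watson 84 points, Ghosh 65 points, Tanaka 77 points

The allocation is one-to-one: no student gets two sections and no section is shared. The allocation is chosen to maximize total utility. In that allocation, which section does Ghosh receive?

Optimal: Huang→Section 1pm (46 points), Lindqvist→Section 9am (95 points), Osei→Section 3pm (84 points), Watson→Section 10am (84 points), Ghosh→Section 11am (86 points), Tanaka→Section 4pm (88 points) — total 46+95+84+84+86+88 = 483 points.
Max-entry greedy (repeatedly take the single best remaining cell) gives 468 points, worse by 15.
Every other assignment is strictly worse.
Ghosh's own top section is Section 9am (92 points), but forcing Ghosh→Section 9am and reassigning the rest optimally gives only 474 points — worse by 9.

Ghosh receives Section 11am.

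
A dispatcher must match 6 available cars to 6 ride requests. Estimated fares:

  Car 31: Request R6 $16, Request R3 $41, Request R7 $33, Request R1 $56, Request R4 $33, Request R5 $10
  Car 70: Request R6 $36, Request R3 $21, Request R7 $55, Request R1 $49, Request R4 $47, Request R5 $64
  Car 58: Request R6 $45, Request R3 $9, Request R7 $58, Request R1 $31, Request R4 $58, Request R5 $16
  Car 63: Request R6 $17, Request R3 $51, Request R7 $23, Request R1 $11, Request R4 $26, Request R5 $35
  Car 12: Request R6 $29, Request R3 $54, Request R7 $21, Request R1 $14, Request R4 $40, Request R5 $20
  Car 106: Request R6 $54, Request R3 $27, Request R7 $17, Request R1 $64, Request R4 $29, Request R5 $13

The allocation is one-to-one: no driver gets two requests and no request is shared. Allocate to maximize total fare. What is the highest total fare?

Max total: $323

This is the linear assignment problem.
Optimal: Car 31→Request R1 ($56), Car 70→Request R5 ($64), Car 58→Request R7 ($58), Car 63→Request R3 ($51), Car 12→Request R4 ($40), Car 106→Request R6 ($54) — total 56+64+58+51+40+54 = $323.
Column-greedy (each request in turn goes to its best remaining driver) gives $304, worse by 19.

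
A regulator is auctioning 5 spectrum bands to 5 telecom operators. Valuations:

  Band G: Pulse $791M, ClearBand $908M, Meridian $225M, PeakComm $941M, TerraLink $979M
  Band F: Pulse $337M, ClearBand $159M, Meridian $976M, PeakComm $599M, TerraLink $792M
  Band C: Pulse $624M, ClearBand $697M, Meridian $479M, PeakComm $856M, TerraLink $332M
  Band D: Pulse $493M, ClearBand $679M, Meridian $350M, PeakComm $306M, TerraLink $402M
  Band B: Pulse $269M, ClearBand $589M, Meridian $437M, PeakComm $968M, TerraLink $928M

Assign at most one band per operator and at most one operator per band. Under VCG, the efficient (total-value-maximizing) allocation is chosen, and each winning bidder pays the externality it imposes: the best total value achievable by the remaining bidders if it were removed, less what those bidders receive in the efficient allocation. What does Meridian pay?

Meridian pays $38M.

Efficient allocation: Pulse→Band G ($791M), ClearBand→Band D ($679M), Meridian→Band F ($976M), PeakComm→Band C ($856M), TerraLink→Band B ($928M); total welfare W = $4230M.
Meridian receives Band F at value $976M, so the others get W − 976 = $3254M.
Without Meridian: best allocation of the remaining 4 bidders over all 5 bands is Pulse→Band C ($624M), ClearBand→Band G ($908M), PeakComm→Band B ($968M), TerraLink→Band F ($792M), total $3292M.
VCG payment = (others' best without Meridian) − (others' welfare with Meridian) = 3292 − 3254 = $38M.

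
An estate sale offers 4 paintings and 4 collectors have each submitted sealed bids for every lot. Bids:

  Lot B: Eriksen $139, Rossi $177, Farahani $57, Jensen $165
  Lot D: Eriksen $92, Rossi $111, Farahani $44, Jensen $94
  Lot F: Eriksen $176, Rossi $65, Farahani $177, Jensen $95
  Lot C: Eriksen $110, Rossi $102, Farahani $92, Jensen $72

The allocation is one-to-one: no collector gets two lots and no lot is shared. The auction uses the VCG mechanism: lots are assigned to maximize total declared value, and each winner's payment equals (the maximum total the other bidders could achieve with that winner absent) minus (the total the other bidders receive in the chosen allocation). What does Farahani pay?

Efficient allocation: Eriksen→Lot C ($110), Rossi→Lot D ($111), Farahani→Lot F ($177), Jensen→Lot B ($165); total welfare W = $563.
Farahani receives Lot F at value $177, so the others get W − 177 = $386.
Without Farahani: best allocation of the remaining 3 bidders over all 4 lots is Eriksen→Lot F ($176), Rossi→Lot D ($111), Jensen→Lot B ($165), total $452.
VCG payment = (others' best without Farahani) − (others' welfare with Farahani) = 452 − 386 = $66.

Farahani pays $66.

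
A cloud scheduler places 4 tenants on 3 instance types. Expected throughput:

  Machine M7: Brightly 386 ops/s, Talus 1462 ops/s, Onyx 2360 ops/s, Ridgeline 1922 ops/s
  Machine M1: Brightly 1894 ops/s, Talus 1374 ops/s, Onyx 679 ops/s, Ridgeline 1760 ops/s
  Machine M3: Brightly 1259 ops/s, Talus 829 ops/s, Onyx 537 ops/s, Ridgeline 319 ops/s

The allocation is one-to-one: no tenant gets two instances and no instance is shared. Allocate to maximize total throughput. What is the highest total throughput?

Maximum total: 5379 ops/s

Optimal: Onyx→Machine M7 (2360 ops/s), Ridgeline→Machine M1 (1760 ops/s), Brightly→Machine M3 (1259 ops/s) — total 2360+1760+1259 = 5379 ops/s.
Max-entry greedy (repeatedly take the single best remaining cell) gives 5083 ops/s, worse by 296.
Next-best assignment: Onyx→Machine M7, Brightly→Machine M1, Talus→Machine M3 = 5083 ops/s.
Swapping Onyx↔Ridgeline (Onyx→Machine M1 679 ops/s, Ridgeline→Machine M7 1922 ops/s) loses 1519.
Checked against all permutations: 5379 ops/s is optimal.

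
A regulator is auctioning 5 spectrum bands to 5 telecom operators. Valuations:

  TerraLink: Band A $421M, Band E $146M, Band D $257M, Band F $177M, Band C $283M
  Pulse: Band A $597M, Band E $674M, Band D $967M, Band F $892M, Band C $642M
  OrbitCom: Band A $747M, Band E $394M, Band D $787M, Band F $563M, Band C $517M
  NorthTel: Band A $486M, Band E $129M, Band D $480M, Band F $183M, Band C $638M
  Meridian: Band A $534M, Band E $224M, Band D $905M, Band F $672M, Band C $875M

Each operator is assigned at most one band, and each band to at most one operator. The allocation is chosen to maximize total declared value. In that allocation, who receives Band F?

Pulse receives Band F.

This is a one-to-one assignment (maximum-weight bipartite matching).
Optimal: TerraLink→Band E ($146M), Pulse→Band F ($892M), OrbitCom→Band A ($747M), NorthTel→Band C ($638M), Meridian→Band D ($905M) — total 146+892+747+638+905 = $3328M.
Max-entry greedy (repeatedly take the single best remaining cell) gives $2918M, worse by 410.
Next-best assignment: TerraLink→Band A, Pulse→Band F, OrbitCom→Band E, NorthTel→Band C, Meridian→Band D = $3250M.
Swapping Pulse↔TerraLink (Pulse→Band E $674M, TerraLink→Band F $177M) loses 187.
Checked against all permutations: $3328M is optimal.
Pulse's own top band is Band D ($967M), but forcing Pulse→Band D and reassigning the rest optimally gives only $3170M — worse by 158.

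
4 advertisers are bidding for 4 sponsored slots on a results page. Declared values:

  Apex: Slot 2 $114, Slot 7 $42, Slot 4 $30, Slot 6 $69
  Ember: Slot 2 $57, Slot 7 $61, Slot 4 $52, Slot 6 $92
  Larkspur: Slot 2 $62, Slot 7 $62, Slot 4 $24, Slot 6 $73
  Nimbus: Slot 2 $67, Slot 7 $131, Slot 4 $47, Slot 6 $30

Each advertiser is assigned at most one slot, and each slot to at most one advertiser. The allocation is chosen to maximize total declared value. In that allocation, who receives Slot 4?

This is a one-to-one assignment (maximum-weight bipartite matching).
Optimal: Apex→Slot 2 ($114), Ember→Slot 4 ($52), Larkspur→Slot 6 ($73), Nimbus→Slot 7 ($131) — total 114+52+73+131 = $370.
Row-greedy (each advertiser in turn takes its best remaining slot) gives $315, worse by 55.
Swapping Ember↔Larkspur (Ember→Slot 6 $92, Larkspur→Slot 4 $24) loses 9.
Every other assignment is strictly worse.
Ember's own top slot is Slot 6 ($92), but forcing Ember→Slot 6 and reassigning the rest optimally gives only $361 — worse by 9.

Ember receives Slot 4.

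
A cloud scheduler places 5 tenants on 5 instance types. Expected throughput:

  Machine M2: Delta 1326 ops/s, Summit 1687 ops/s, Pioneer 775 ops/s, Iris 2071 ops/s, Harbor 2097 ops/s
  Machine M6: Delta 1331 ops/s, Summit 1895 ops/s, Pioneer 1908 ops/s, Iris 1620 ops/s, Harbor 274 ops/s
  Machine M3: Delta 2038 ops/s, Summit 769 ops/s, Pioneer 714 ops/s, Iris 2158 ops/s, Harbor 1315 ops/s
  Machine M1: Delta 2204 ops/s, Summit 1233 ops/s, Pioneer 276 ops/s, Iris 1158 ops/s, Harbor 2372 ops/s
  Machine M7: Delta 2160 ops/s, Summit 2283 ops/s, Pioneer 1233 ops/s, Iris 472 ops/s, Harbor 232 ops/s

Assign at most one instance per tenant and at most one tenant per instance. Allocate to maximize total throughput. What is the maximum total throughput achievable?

Maximum total: 10672 ops/s

Optimal: Delta→Machine M3 (2038 ops/s), Summit→Machine M7 (2283 ops/s), Pioneer→Machine M6 (1908 ops/s), Iris→Machine M2 (2071 ops/s), Harbor→Machine M1 (2372 ops/s) — total 2038+2283+1908+2071+2372 = 10672 ops/s.
Row-greedy (each tenant in turn takes its best remaining instance) gives 10650 ops/s, worse by 22.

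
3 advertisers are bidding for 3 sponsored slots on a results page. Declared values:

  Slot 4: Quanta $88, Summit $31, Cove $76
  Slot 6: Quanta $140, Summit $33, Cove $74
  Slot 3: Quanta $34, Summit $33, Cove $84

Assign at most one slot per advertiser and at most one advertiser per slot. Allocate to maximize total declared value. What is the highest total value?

Max total: $255

This is a one-to-one assignment (maximum-weight bipartite matching).
Optimal: Quanta→Slot 6 ($140), Summit→Slot 4 ($31), Cove→Slot 3 ($84) — total 140+31+84 = $255.
Column-greedy (each slot in turn goes to its best remaining advertiser) gives $195, worse by 60.
Next-best assignment: Quanta→Slot 6, Summit→Slot 3, Cove→Slot 4 = $249.
Swapping Cove↔Quanta (Cove→Slot 6 $74, Quanta→Slot 3 $34) loses 116.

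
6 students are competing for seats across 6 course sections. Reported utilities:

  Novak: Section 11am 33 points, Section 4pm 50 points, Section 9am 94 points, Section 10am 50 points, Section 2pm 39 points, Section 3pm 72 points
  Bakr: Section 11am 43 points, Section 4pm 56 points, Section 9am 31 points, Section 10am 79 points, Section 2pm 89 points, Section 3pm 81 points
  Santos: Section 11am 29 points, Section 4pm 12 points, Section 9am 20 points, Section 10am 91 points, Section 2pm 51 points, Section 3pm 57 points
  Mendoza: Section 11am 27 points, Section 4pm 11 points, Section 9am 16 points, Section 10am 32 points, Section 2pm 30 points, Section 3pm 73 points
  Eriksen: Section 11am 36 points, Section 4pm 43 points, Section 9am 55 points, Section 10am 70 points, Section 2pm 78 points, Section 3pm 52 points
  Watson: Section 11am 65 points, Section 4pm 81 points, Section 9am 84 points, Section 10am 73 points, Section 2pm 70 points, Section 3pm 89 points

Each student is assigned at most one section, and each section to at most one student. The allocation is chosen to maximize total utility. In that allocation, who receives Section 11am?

Eriksen receives Section 11am.

Optimal: Novak→Section 9am (94 points), Bakr→Section 2pm (89 points), Santos→Section 10am (91 points), Mendoza→Section 3pm (73 points), Eriksen→Section 11am (36 points), Watson→Section 4pm (81 points) — total 94+89+91+73+36+81 = 464 points.
Max-entry greedy (repeatedly take the single best remaining cell) gives 433 points, worse by 31.
Swapping Eriksen↔Mendoza (Eriksen→Section 3pm 52 points, Mendoza→Section 11am 27 points) loses 30.
Every other assignment is strictly worse.
Eriksen's own top section is Section 2pm (78 points), but forcing Eriksen→Section 2pm and reassigning the rest optimally gives only 460 points — worse by 4.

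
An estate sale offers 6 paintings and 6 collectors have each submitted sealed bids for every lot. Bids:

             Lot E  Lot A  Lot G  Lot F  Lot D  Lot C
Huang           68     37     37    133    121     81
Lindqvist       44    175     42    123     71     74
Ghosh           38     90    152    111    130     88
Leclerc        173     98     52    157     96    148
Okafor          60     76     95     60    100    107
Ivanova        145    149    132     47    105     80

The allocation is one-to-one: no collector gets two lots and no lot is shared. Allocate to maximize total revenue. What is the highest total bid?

This is the linear assignment problem.
Optimal: Huang→Lot D ($121), Lindqvist→Lot A ($175), Ghosh→Lot G ($152), Leclerc→Lot F ($157), Okafor→Lot C ($107), Ivanova→Lot E ($145) — total 121+175+152+157+107+145 = $857.
Next-best assignment: Huang→Lot F, Lindqvist→Lot A, Ghosh→Lot G, Leclerc→Lot C, Okafor→Lot D, Ivanova→Lot E = $853.
No other one-to-one assignment exceeds $857.

Maximum total: $857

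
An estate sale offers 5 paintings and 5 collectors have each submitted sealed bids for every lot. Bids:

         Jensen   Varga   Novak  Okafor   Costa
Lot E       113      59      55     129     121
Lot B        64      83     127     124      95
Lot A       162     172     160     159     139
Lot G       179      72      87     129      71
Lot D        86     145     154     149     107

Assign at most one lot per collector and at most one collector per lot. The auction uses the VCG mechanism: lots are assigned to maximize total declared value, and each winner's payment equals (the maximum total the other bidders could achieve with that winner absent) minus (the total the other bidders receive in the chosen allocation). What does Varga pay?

Efficient allocation: Jensen→Lot G ($179), Varga→Lot A ($172), Novak→Lot D ($154), Okafor→Lot B ($124), Costa→Lot E ($121); total welfare W = $750.
Varga receives Lot A at value $172, so the others get W − 172 = $578.
Without Varga: best allocation of the remaining 4 bidders over all 5 lots is Jensen→Lot G ($179), Novak→Lot D ($154), Okafor→Lot A ($159), Costa→Lot E ($121), total $613.
VCG payment = (others' best without Varga) − (others' welfare with Varga) = 613 − 578 = $35.

Varga pays $35.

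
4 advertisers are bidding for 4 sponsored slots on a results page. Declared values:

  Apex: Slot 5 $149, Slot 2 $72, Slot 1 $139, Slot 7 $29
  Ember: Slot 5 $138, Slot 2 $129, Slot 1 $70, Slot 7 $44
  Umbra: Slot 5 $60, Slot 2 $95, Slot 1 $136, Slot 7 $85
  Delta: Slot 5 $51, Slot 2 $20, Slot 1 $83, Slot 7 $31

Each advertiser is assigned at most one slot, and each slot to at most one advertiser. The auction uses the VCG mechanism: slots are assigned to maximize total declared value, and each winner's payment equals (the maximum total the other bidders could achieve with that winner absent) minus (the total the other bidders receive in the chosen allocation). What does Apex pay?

Efficient allocation: Apex→Slot 5 ($149), Ember→Slot 2 ($129), Umbra→Slot 7 ($85), Delta→Slot 1 ($83); total welfare W = $446.
Apex receives Slot 5 at value $149, so the others get W − 149 = $297.
Without Apex: best allocation of the remaining 3 bidders over all 4 slots is Ember→Slot 5 ($138), Umbra→Slot 2 ($95), Delta→Slot 1 ($83), total $316.
VCG payment = (others' best without Apex) − (others' welfare with Apex) = 316 − 297 = $19.

Apex pays $19.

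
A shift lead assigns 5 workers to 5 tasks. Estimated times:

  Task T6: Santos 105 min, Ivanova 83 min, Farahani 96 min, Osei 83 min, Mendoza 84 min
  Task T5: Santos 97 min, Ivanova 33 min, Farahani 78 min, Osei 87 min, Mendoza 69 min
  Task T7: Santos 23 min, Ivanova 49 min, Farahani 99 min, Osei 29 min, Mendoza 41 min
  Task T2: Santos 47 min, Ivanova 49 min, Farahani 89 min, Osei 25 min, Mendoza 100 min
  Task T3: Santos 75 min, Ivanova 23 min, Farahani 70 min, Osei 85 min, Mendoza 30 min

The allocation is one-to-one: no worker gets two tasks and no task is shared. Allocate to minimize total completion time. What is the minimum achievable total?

Min total: 207 min

This is a one-to-one assignment (minimum-cost bipartite matching).
Optimal: Santos→Task T7 (23 min), Ivanova→Task T5 (33 min), Farahani→Task T6 (96 min), Osei→Task T2 (25 min), Mendoza→Task T3 (30 min) — total 23+33+96+25+30 = 207 min.
Min-entry greedy (repeatedly take the single cheapest remaining cell) gives 236 min, worse by 29.
Next-best assignment: Santos→Task T7, Ivanova→Task T3, Farahani→Task T5, Osei→Task T2, Mendoza→Task T6 = 233 min.
Swapping Ivanova↔Santos (Ivanova→Task T7 49 min, Santos→Task T5 97 min) adds 90.
Checked against all permutations: 207 min is optimal.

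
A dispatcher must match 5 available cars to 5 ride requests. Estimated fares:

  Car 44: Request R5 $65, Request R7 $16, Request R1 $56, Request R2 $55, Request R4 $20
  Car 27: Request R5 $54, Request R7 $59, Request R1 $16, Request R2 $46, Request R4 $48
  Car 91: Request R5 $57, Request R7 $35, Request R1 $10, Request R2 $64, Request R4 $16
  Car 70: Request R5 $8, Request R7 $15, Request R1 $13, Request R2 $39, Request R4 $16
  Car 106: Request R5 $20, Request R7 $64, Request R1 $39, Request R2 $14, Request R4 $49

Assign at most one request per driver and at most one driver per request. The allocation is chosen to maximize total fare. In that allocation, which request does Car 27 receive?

Optimal: Car 44→Request R1 ($56), Car 27→Request R4 ($48), Car 91→Request R5 ($57), Car 70→Request R2 ($39), Car 106→Request R7 ($64) — total 56+48+57+39+64 = $264.
Next-best assignment: Car 44→Request R1, Car 27→Request R7, Car 91→Request R5, Car 70→Request R2, Car 106→Request R4 = $260.
No other one-to-one assignment exceeds $264.
Car 27's own top request is Request R7 ($59), but forcing Car 27→Request R7 and reassigning the rest optimally gives only $260 — worse by 4.

Car 27 receives Request R4.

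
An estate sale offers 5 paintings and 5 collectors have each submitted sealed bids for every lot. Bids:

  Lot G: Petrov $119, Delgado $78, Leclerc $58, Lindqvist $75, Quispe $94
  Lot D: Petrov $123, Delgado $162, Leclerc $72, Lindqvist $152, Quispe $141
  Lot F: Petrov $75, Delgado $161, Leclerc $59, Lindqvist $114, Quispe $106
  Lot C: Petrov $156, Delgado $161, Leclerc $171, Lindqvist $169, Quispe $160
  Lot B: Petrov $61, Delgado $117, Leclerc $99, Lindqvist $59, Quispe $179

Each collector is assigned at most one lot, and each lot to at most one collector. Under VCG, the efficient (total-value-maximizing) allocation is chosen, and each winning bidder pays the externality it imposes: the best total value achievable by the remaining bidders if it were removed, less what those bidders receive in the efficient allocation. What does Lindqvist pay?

Lindqvist pays $4.

Efficient allocation: Petrov→Lot G ($119), Delgado→Lot F ($161), Leclerc→Lot C ($171), Lindqvist→Lot D ($152), Quispe→Lot B ($179); total welfare W = $782.
Lindqvist receives Lot D at value $152, so the others get W − 152 = $630.
Without Lindqvist: best allocation of the remaining 4 bidders over all 5 lots is Petrov→Lot D ($123), Delgado→Lot F ($161), Leclerc→Lot C ($171), Quispe→Lot B ($179), total $634.
VCG payment = (others' best without Lindqvist) − (others' welfare with Lindqvist) = 634 − 630 = $4.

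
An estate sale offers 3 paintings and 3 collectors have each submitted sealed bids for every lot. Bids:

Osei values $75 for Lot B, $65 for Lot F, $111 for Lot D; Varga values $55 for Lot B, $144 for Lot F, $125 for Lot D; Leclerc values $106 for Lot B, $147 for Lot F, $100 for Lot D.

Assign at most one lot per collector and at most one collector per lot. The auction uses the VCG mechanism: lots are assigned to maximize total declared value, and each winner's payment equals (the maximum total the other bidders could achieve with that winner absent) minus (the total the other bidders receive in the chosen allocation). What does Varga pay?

Varga pays $41.

Efficient allocation: Osei→Lot D ($111), Varga→Lot F ($144), Leclerc→Lot B ($106); total welfare W = $361.
Varga receives Lot F at value $144, so the others get W − 144 = $217.
Without Varga: best allocation of the remaining 2 bidders over all 3 lots is Osei→Lot D ($111), Leclerc→Lot F ($147), total $258.
VCG payment = (others' best without Varga) − (others' welfare with Varga) = 258 − 217 = $41.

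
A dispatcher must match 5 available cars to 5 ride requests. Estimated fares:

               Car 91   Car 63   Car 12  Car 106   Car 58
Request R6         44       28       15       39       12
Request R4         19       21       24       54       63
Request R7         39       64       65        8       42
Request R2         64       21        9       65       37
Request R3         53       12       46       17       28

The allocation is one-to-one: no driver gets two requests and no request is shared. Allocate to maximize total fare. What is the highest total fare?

Max total: $282

Optimal: Car 91→Request R6 ($44), Car 63→Request R7 ($64), Car 12→Request R3 ($46), Car 106→Request R2 ($65), Car 58→Request R4 ($63) — total 44+64+46+65+63 = $282.
Max-entry greedy (repeatedly take the single best remaining cell) gives $274, worse by 8.
Next-best assignment: Car 91→Request R2, Car 63→Request R7, Car 12→Request R3, Car 106→Request R6, Car 58→Request R4 = $276.
Every other assignment is strictly worse.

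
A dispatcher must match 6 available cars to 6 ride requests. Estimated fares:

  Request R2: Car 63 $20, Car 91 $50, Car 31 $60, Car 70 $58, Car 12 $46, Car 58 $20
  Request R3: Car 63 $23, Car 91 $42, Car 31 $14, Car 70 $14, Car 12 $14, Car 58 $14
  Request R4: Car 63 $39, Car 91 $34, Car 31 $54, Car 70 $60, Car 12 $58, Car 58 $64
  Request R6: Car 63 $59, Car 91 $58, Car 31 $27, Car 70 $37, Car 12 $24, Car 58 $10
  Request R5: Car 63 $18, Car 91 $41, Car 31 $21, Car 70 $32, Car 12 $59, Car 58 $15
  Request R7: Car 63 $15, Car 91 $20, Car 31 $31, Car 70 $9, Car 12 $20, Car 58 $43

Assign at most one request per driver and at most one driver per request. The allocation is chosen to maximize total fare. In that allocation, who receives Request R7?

Treat this as an assignment problem: match each driver to one request.
Optimal: Car 63→Request R6 ($59), Car 91→Request R3 ($42), Car 31→Request R2 ($60), Car 70→Request R4 ($60), Car 12→Request R5 ($59), Car 58→Request R7 ($43) — total 59+42+60+60+59+43 = $323.
Max-entry greedy (repeatedly take the single best remaining cell) gives $293, worse by 30.
Car 58's own top request is Request R4 ($64), but forcing Car 58→Request R4 and reassigning the rest optimally gives only $313 — worse by 10.

Car 58 receives Request R7.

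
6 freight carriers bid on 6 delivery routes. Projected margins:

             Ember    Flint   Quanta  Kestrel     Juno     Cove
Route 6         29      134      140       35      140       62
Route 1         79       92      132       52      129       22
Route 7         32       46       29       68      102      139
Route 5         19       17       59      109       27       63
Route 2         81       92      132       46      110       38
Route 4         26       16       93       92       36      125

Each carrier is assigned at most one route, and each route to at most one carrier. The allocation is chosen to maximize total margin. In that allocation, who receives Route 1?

Treat this as an assignment problem: match each carrier to one route.
Optimal: Ember→Route 2 ($81k), Flint→Route 6 ($134k), Quanta→Route 4 ($93k), Kestrel→Route 5 ($109k), Juno→Route 1 ($129k), Cove→Route 7 ($139k) — total 81+134+93+109+129+139 = $685k.
Next-best assignment: Ember→Route 2, Flint→Route 6, Quanta→Route 1, Kestrel→Route 5, Juno→Route 7, Cove→Route 4 = $683k.
Swapping Quanta↔Kestrel (Quanta→Route 5 $59k, Kestrel→Route 4 $92k) loses 51.
Every other assignment is strictly worse.
Juno's own top route is Route 6 ($140k), but forcing Juno→Route 6 and reassigning the rest optimally gives only $654k — worse by 31.

Juno receives Route 1.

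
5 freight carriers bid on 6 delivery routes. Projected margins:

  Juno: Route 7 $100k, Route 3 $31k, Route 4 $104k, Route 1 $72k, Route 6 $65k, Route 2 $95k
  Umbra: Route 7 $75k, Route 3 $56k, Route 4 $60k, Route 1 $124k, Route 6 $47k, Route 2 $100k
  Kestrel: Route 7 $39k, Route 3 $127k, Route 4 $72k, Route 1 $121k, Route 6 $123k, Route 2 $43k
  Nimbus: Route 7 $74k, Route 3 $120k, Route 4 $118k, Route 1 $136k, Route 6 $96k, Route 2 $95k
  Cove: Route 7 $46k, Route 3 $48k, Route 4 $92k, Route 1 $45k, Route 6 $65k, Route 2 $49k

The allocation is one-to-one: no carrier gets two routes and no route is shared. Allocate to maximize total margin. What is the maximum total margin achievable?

This is the linear assignment problem.
Optimal: Juno→Route 7 ($100k), Umbra→Route 1 ($124k), Kestrel→Route 6 ($123k), Nimbus→Route 3 ($120k), Cove→Route 4 ($92k) — total 100+124+123+120+92 = $559k.
Swapping Umbra↔Juno (Umbra→Route 7 $75k, Juno→Route 1 $72k) loses 77.

Maximum total: $559k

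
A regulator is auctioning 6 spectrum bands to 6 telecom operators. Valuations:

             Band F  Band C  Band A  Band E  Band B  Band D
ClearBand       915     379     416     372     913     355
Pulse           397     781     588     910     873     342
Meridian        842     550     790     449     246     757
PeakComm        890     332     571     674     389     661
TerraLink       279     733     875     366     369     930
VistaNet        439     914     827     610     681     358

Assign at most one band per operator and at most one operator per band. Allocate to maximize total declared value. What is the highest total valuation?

Optimal: ClearBand→Band B ($913M), Pulse→Band E ($910M), Meridian→Band A ($790M), PeakComm→Band F ($890M), TerraLink→Band D ($930M), VistaNet→Band C ($914M) — total 913+910+790+890+930+914 = $5347M.
Row-greedy (each operator in turn takes its best remaining band) gives $4690M, worse by 657.

Maximum total: $5347M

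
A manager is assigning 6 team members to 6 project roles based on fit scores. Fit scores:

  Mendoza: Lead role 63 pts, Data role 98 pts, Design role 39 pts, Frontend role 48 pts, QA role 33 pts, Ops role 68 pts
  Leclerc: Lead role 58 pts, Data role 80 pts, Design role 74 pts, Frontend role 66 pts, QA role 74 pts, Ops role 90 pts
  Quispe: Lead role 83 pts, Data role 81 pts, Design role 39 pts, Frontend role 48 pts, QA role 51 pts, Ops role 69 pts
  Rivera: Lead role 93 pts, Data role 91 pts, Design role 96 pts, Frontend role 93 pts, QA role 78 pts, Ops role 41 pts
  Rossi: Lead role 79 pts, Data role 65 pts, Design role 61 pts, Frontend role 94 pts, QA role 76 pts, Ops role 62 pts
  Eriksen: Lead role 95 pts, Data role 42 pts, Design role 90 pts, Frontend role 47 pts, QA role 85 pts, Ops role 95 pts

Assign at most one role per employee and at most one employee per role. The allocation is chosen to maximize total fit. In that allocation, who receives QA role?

Optimal: Mendoza→Data role (98 pts), Leclerc→Ops role (90 pts), Quispe→Lead role (83 pts), Rivera→Design role (96 pts), Rossi→Frontend role (94 pts), Eriksen→QA role (85 pts) — total 98+90+83+96+94+85 = 546 pts.
Max-entry greedy (repeatedly take the single best remaining cell) gives 524 pts, worse by 22.
Next-best assignment: Mendoza→Data role, Leclerc→QA role, Quispe→Lead role, Rivera→Design role, Rossi→Frontend role, Eriksen→Ops role = 540 pts.
Swapping Quispe↔Leclerc (Quispe→Ops role 69 pts, Leclerc→Lead role 58 pts) loses 46.
Checked against all permutations: 546 pts is optimal.
Eriksen's own top role is Lead role (95 pts), but forcing Eriksen→Lead role and reassigning the rest optimally gives only 526 pts — worse by 20.

Eriksen receives QA role.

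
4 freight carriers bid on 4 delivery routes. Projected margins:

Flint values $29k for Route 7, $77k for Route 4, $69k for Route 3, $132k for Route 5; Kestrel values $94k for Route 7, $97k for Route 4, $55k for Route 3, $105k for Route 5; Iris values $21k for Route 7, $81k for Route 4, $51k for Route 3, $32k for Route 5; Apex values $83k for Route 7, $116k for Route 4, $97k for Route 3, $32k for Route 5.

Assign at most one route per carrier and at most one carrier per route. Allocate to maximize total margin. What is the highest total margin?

Maximum total: $404k

Optimal: Flint→Route 5 ($132k), Kestrel→Route 7 ($94k), Iris→Route 4 ($81k), Apex→Route 3 ($97k) — total 132+94+81+97 = $404k.
Row-greedy (each carrier in turn takes its best remaining route) gives $363k, worse by 41.
Next-best assignment: Flint→Route 5, Kestrel→Route 7, Iris→Route 3, Apex→Route 4 = $393k.
Every other assignment is strictly worse.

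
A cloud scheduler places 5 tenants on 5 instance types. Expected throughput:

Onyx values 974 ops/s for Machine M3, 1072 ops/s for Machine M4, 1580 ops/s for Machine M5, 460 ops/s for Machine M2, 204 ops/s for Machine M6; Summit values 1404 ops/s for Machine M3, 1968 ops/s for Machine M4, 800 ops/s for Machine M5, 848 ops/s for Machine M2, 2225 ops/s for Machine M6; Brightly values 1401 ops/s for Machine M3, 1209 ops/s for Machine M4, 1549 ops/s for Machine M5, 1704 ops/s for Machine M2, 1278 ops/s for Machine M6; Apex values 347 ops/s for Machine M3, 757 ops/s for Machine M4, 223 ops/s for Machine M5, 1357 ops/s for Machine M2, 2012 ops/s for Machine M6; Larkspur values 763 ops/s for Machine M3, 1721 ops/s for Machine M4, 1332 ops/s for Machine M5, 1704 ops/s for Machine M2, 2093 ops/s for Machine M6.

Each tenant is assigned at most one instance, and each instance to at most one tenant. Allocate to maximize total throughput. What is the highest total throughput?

Optimal: Onyx→Machine M5 (1580 ops/s), Summit→Machine M4 (1968 ops/s), Brightly→Machine M3 (1401 ops/s), Apex→Machine M6 (2012 ops/s), Larkspur→Machine M2 (1704 ops/s) — total 1580+1968+1401+2012+1704 = 8665 ops/s.
Row-greedy (each tenant in turn takes its best remaining instance) gives 7029 ops/s, worse by 1636.
Next-best assignment: Onyx→Machine M5, Summit→Machine M3, Brightly→Machine M2, Apex→Machine M6, Larkspur→Machine M4 = 8421 ops/s.
Swapping Larkspur↔Apex (Larkspur→Machine M6 2093 ops/s, Apex→Machine M2 1357 ops/s) loses 266.

Maximum total: 8665 ops/s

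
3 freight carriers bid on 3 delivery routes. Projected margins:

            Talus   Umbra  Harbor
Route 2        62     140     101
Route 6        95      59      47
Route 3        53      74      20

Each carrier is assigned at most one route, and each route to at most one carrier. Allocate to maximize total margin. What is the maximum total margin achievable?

Max total: $270k

Treat this as an assignment problem: match each carrier to one route.
Optimal: Talus→Route 6 ($95k), Umbra→Route 3 ($74k), Harbor→Route 2 ($101k) — total 95+74+101 = $270k.
Row-greedy (each carrier in turn takes its best remaining route) gives $255k, worse by 15.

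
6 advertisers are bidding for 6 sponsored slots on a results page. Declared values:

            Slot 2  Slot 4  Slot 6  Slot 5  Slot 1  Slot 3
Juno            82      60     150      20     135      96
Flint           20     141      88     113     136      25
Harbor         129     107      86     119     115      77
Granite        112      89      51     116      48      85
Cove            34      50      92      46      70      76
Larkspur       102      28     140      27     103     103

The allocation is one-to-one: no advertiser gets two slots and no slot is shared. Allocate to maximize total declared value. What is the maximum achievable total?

Optimal: Juno→Slot 1 ($135), Flint→Slot 4 ($141), Harbor→Slot 2 ($129), Granite→Slot 5 ($116), Cove→Slot 3 ($76), Larkspur→Slot 6 ($140) — total 135+141+129+116+76+140 = $737.
Max-entry greedy (repeatedly take the single best remaining cell) gives $715, worse by 22.
Swapping Granite↔Larkspur (Granite→Slot 6 $51, Larkspur→Slot 5 $27) loses 178.

Max total: $737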